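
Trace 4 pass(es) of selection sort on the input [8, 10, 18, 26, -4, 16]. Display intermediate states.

Pass 1: Select minimum -4 at index 4, swap -> [-4, 10, 18, 26, 8, 16]
Pass 2: Select minimum 8 at index 4, swap -> [-4, 8, 18, 26, 10, 16]
Pass 3: Select minimum 10 at index 4, swap -> [-4, 8, 10, 26, 18, 16]
Pass 4: Select minimum 16 at index 5, swap -> [-4, 8, 10, 16, 18, 26]


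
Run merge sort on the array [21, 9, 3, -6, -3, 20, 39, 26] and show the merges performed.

Divide and conquer:
  Merge [21] + [9] -> [9, 21]
  Merge [3] + [-6] -> [-6, 3]
  Merge [9, 21] + [-6, 3] -> [-6, 3, 9, 21]
  Merge [-3] + [20] -> [-3, 20]
  Merge [39] + [26] -> [26, 39]
  Merge [-3, 20] + [26, 39] -> [-3, 20, 26, 39]
  Merge [-6, 3, 9, 21] + [-3, 20, 26, 39] -> [-6, -3, 3, 9, 20, 21, 26, 39]


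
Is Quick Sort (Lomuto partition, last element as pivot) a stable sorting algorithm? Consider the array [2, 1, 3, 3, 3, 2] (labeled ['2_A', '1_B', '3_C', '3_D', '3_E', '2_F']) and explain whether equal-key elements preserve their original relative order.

Trace Quick Sort on the labeled array (the key is the number; the letter only tracks identity):
  Partition indices 0..5 around pivot 2_F -> [2_A, 1_B, 2_F, 3_D, 3_E, 3_C]
  Partition indices 0..1 around pivot 1_B -> [1_B, 2_A, 2_F, 3_D, 3_E, 3_C]
  Partition indices 3..5 around pivot 3_C -> [1_B, 2_A, 2_F, 3_D, 3_E, 3_C]
  Partition indices 3..4 around pivot 3_E -> [1_B, 2_A, 2_F, 3_D, 3_E, 3_C]
Final order: [1_B, 2_A, 2_F, 3_D, 3_E, 3_C]
Equal keys:
  value 2: originally 2_A, 2_F; after sorting 2_A, 2_F -> order preserved
  value 3: originally 3_C, 3_D, 3_E; after sorting 3_D, 3_E, 3_C -> order changed
Equal keys were reordered, so Quick Sort is not stable: partition swaps elements across long distances and can reorder equal keys. (One such input is enough; an unstable sort may happen to preserve order on other inputs, but it gives no guarantee.)
Answer: Not stable


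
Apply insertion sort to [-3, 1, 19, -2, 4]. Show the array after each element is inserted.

First element -3 is already 'sorted'
Insert 1: shifted 0 elements -> [-3, 1, 19, -2, 4]
Insert 19: shifted 0 elements -> [-3, 1, 19, -2, 4]
Insert -2: shifted 2 elements -> [-3, -2, 1, 19, 4]
Insert 4: shifted 1 elements -> [-3, -2, 1, 4, 19]


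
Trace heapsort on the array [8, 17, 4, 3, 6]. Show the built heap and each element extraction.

Build heap: [17, 8, 4, 3, 6]
Extract 17: [8, 6, 4, 3, 17]
Extract 8: [6, 3, 4, 8, 17]
Extract 6: [4, 3, 6, 8, 17]
Extract 4: [3, 4, 6, 8, 17]


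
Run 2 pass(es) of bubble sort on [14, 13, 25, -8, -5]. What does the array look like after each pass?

After pass 1: [13, 14, -8, -5, 25] (3 swaps)
After pass 2: [13, -8, -5, 14, 25] (2 swaps)
Total swaps: 5


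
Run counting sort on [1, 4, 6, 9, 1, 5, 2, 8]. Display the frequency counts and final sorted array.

Count array: [0, 2, 1, 0, 1, 1, 1, 0, 1, 1]
(count[i] = number of elements equal to i)
Cumulative count: [0, 2, 3, 3, 4, 5, 6, 6, 7, 8]
Sorted: [1, 1, 2, 4, 5, 6, 8, 9]


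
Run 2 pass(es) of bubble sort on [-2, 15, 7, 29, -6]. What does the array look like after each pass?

After pass 1: [-2, 7, 15, -6, 29] (2 swaps)
After pass 2: [-2, 7, -6, 15, 29] (1 swaps)
Total swaps: 3


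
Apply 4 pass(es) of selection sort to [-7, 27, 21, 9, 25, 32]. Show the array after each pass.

Pass 1: Select minimum -7 at index 0, swap -> [-7, 27, 21, 9, 25, 32]
Pass 2: Select minimum 9 at index 3, swap -> [-7, 9, 21, 27, 25, 32]
Pass 3: Select minimum 21 at index 2, swap -> [-7, 9, 21, 27, 25, 32]
Pass 4: Select minimum 25 at index 4, swap -> [-7, 9, 21, 25, 27, 32]


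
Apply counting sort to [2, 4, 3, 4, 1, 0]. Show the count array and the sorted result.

Count array: [1, 1, 1, 1, 2]
(count[i] = number of elements equal to i)
Cumulative count: [1, 2, 3, 4, 6]
Sorted: [0, 1, 2, 3, 4, 4]


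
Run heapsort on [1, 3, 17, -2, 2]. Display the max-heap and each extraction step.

Build heap: [17, 3, 1, -2, 2]
Extract 17: [3, 2, 1, -2, 17]
Extract 3: [2, -2, 1, 3, 17]
Extract 2: [1, -2, 2, 3, 17]
Extract 1: [-2, 1, 2, 3, 17]


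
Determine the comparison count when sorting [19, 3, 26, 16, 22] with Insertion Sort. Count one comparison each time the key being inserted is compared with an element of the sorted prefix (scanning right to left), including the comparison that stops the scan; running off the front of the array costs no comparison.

Insert 3: 19 > 3 (shift), reached front = 1 comparison(s) -> [3, 19, 26, 16, 22]
Insert 26: 19 <= 26 (stop) = 1 comparison(s) -> [3, 19, 26, 16, 22]
Insert 16: 26 > 16 (shift), 19 > 16 (shift), 3 <= 16 (stop) = 3 comparison(s) -> [3, 16, 19, 26, 22]
Insert 22: 26 > 22 (shift), 19 <= 22 (stop) = 2 comparison(s) -> [3, 16, 19, 22, 26]
Total comparisons: 1 + 1 + 3 + 2 = 7


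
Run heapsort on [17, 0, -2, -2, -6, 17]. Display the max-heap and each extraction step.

Build heap: [17, 0, 17, -2, -6, -2]
Extract 17: [17, 0, -2, -2, -6, 17]
Extract 17: [0, -2, -2, -6, 17, 17]
Extract 0: [-2, -6, -2, 0, 17, 17]
Extract -2: [-2, -6, -2, 0, 17, 17]
Extract -2: [-6, -2, -2, 0, 17, 17]


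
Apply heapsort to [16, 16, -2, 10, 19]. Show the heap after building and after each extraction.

Build heap: [19, 16, -2, 10, 16]
Extract 19: [16, 16, -2, 10, 19]
Extract 16: [16, 10, -2, 16, 19]
Extract 16: [10, -2, 16, 16, 19]
Extract 10: [-2, 10, 16, 16, 19]


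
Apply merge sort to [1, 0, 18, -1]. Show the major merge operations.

Divide and conquer:
  Merge [1] + [0] -> [0, 1]
  Merge [18] + [-1] -> [-1, 18]
  Merge [0, 1] + [-1, 18] -> [-1, 0, 1, 18]


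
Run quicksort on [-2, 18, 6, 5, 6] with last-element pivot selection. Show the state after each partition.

Partition 1: pivot=6 at index 3 -> [-2, 6, 5, 6, 18]
Partition 2: pivot=5 at index 1 -> [-2, 5, 6, 6, 18]


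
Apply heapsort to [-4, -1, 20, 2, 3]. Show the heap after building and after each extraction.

Build heap: [20, 3, -4, 2, -1]
Extract 20: [3, 2, -4, -1, 20]
Extract 3: [2, -1, -4, 3, 20]
Extract 2: [-1, -4, 2, 3, 20]
Extract -1: [-4, -1, 2, 3, 20]


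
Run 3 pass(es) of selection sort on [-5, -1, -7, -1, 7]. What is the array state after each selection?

Pass 1: Select minimum -7 at index 2, swap -> [-7, -1, -5, -1, 7]
Pass 2: Select minimum -5 at index 2, swap -> [-7, -5, -1, -1, 7]
Pass 3: Select minimum -1 at index 2, swap -> [-7, -5, -1, -1, 7]


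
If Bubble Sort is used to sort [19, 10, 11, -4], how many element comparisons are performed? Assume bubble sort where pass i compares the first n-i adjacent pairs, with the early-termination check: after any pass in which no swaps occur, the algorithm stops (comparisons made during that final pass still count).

Pass 1: compare adjacent pairs (0,1)..(2,3) = 3 comparison(s), 3 swap(s) -> [10, 11, -4, 19]
Pass 2: compare adjacent pairs (0,1)..(1,2) = 2 comparison(s), 1 swap(s) -> [10, -4, 11, 19]
Pass 3: compare adjacent pairs (0,1)..(0,1) = 1 comparison(s), 1 swap(s) -> [-4, 10, 11, 19]
Every pass made at least one swap, so all n-1 passes run.
Total comparisons: 3 + 2 + 1 = 6


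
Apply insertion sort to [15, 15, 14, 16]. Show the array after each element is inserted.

First element 15 is already 'sorted'
Insert 15: shifted 0 elements -> [15, 15, 14, 16]
Insert 14: shifted 2 elements -> [14, 15, 15, 16]
Insert 16: shifted 0 elements -> [14, 15, 15, 16]


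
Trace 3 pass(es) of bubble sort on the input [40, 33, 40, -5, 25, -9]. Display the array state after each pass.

After pass 1: [33, 40, -5, 25, -9, 40] (4 swaps)
After pass 2: [33, -5, 25, -9, 40, 40] (3 swaps)
After pass 3: [-5, 25, -9, 33, 40, 40] (3 swaps)
Total swaps: 10


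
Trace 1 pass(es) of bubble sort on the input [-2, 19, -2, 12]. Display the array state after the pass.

After pass 1: [-2, -2, 12, 19] (2 swaps)
Total swaps: 2


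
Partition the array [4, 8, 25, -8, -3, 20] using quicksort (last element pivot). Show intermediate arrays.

Partition 1: pivot=20 at index 4 -> [4, 8, -8, -3, 20, 25]
Partition 2: pivot=-3 at index 1 -> [-8, -3, 4, 8, 20, 25]
Partition 3: pivot=8 at index 3 -> [-8, -3, 4, 8, 20, 25]


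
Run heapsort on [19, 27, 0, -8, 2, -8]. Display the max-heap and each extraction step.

Build heap: [27, 19, 0, -8, 2, -8]
Extract 27: [19, 2, 0, -8, -8, 27]
Extract 19: [2, -8, 0, -8, 19, 27]
Extract 2: [0, -8, -8, 2, 19, 27]
Extract 0: [-8, -8, 0, 2, 19, 27]
Extract -8: [-8, -8, 0, 2, 19, 27]


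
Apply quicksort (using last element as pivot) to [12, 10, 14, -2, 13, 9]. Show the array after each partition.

Partition 1: pivot=9 at index 1 -> [-2, 9, 14, 12, 13, 10]
Partition 2: pivot=10 at index 2 -> [-2, 9, 10, 12, 13, 14]
Partition 3: pivot=14 at index 5 -> [-2, 9, 10, 12, 13, 14]
Partition 4: pivot=13 at index 4 -> [-2, 9, 10, 12, 13, 14]


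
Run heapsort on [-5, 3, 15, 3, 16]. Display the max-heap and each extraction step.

Build heap: [16, 3, 15, -5, 3]
Extract 16: [15, 3, 3, -5, 16]
Extract 15: [3, -5, 3, 15, 16]
Extract 3: [3, -5, 3, 15, 16]
Extract 3: [-5, 3, 3, 15, 16]


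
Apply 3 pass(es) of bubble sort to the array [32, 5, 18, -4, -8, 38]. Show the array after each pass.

After pass 1: [5, 18, -4, -8, 32, 38] (4 swaps)
After pass 2: [5, -4, -8, 18, 32, 38] (2 swaps)
After pass 3: [-4, -8, 5, 18, 32, 38] (2 swaps)
Total swaps: 8


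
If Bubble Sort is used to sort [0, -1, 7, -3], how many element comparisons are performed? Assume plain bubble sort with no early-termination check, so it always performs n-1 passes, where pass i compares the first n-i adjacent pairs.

Pass 1: compare adjacent pairs (0,1)..(2,3) = 3 comparison(s), 2 swap(s) -> [-1, 0, -3, 7]
Pass 2: compare adjacent pairs (0,1)..(1,2) = 2 comparison(s), 1 swap(s) -> [-1, -3, 0, 7]
Pass 3: compare adjacent pairs (0,1)..(0,1) = 1 comparison(s), 1 swap(s) -> [-3, -1, 0, 7]
Total comparisons: 3 + 2 + 1 = 6


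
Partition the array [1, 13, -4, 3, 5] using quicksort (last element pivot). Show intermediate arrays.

Partition 1: pivot=5 at index 3 -> [1, -4, 3, 5, 13]
Partition 2: pivot=3 at index 2 -> [1, -4, 3, 5, 13]
Partition 3: pivot=-4 at index 0 -> [-4, 1, 3, 5, 13]


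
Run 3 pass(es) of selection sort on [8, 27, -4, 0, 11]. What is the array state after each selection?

Pass 1: Select minimum -4 at index 2, swap -> [-4, 27, 8, 0, 11]
Pass 2: Select minimum 0 at index 3, swap -> [-4, 0, 8, 27, 11]
Pass 3: Select minimum 8 at index 2, swap -> [-4, 0, 8, 27, 11]


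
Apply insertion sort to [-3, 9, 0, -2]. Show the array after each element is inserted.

First element -3 is already 'sorted'
Insert 9: shifted 0 elements -> [-3, 9, 0, -2]
Insert 0: shifted 1 elements -> [-3, 0, 9, -2]
Insert -2: shifted 2 elements -> [-3, -2, 0, 9]


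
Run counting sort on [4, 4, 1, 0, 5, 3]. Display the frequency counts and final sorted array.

Count array: [1, 1, 0, 1, 2, 1]
(count[i] = number of elements equal to i)
Cumulative count: [1, 2, 2, 3, 5, 6]
Sorted: [0, 1, 3, 4, 4, 5]


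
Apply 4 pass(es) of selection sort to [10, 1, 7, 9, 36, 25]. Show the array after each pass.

Pass 1: Select minimum 1 at index 1, swap -> [1, 10, 7, 9, 36, 25]
Pass 2: Select minimum 7 at index 2, swap -> [1, 7, 10, 9, 36, 25]
Pass 3: Select minimum 9 at index 3, swap -> [1, 7, 9, 10, 36, 25]
Pass 4: Select minimum 10 at index 3, swap -> [1, 7, 9, 10, 36, 25]


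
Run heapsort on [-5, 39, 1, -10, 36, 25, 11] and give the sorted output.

Build heap: [39, 36, 25, -10, -5, 1, 11]
Extract 39: [36, 11, 25, -10, -5, 1, 39]
Extract 36: [25, 11, 1, -10, -5, 36, 39]
Extract 25: [11, -5, 1, -10, 25, 36, 39]
Extract 11: [1, -5, -10, 11, 25, 36, 39]
Extract 1: [-5, -10, 1, 11, 25, 36, 39]
Extract -5: [-10, -5, 1, 11, 25, 36, 39]


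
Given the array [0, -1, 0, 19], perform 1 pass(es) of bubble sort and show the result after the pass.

After pass 1: [-1, 0, 0, 19] (1 swaps)
Total swaps: 1


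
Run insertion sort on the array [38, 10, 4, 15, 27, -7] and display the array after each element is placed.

First element 38 is already 'sorted'
Insert 10: shifted 1 elements -> [10, 38, 4, 15, 27, -7]
Insert 4: shifted 2 elements -> [4, 10, 38, 15, 27, -7]
Insert 15: shifted 1 elements -> [4, 10, 15, 38, 27, -7]
Insert 27: shifted 1 elements -> [4, 10, 15, 27, 38, -7]
Insert -7: shifted 5 elements -> [-7, 4, 10, 15, 27, 38]


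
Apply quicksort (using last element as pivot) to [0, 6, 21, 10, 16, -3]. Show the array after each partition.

Partition 1: pivot=-3 at index 0 -> [-3, 6, 21, 10, 16, 0]
Partition 2: pivot=0 at index 1 -> [-3, 0, 21, 10, 16, 6]
Partition 3: pivot=6 at index 2 -> [-3, 0, 6, 10, 16, 21]
Partition 4: pivot=21 at index 5 -> [-3, 0, 6, 10, 16, 21]
Partition 5: pivot=16 at index 4 -> [-3, 0, 6, 10, 16, 21]


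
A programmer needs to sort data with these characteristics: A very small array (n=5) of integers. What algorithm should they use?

Best choice: Insertion sort
Reason: For tiny inputs the O(n^2) overhead is negligible and insertion sort has minimal constant factors


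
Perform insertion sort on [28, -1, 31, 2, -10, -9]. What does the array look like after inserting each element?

First element 28 is already 'sorted'
Insert -1: shifted 1 elements -> [-1, 28, 31, 2, -10, -9]
Insert 31: shifted 0 elements -> [-1, 28, 31, 2, -10, -9]
Insert 2: shifted 2 elements -> [-1, 2, 28, 31, -10, -9]
Insert -10: shifted 4 elements -> [-10, -1, 2, 28, 31, -9]
Insert -9: shifted 4 elements -> [-10, -9, -1, 2, 28, 31]


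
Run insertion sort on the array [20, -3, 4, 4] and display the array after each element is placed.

First element 20 is already 'sorted'
Insert -3: shifted 1 elements -> [-3, 20, 4, 4]
Insert 4: shifted 1 elements -> [-3, 4, 20, 4]
Insert 4: shifted 1 elements -> [-3, 4, 4, 20]


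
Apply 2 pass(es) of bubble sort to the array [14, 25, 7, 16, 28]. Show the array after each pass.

After pass 1: [14, 7, 16, 25, 28] (2 swaps)
After pass 2: [7, 14, 16, 25, 28] (1 swaps)
Total swaps: 3


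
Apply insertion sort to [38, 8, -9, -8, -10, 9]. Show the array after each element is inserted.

First element 38 is already 'sorted'
Insert 8: shifted 1 elements -> [8, 38, -9, -8, -10, 9]
Insert -9: shifted 2 elements -> [-9, 8, 38, -8, -10, 9]
Insert -8: shifted 2 elements -> [-9, -8, 8, 38, -10, 9]
Insert -10: shifted 4 elements -> [-10, -9, -8, 8, 38, 9]
Insert 9: shifted 1 elements -> [-10, -9, -8, 8, 9, 38]


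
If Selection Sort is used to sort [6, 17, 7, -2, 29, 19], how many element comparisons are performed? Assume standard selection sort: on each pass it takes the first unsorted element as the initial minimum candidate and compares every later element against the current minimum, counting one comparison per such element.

Pass 1: scan indices 1..5 for the minimum = 5 comparison(s); min is -2, place at index 0 -> [-2, 17, 7, 6, 29, 19]
Pass 2: scan indices 2..5 for the minimum = 4 comparison(s); min is 6, place at index 1 -> [-2, 6, 7, 17, 29, 19]
Pass 3: scan indices 3..5 for the minimum = 3 comparison(s); min is 7, place at index 2 -> [-2, 6, 7, 17, 29, 19]
Pass 4: scan indices 4..5 for the minimum = 2 comparison(s); min is 17, place at index 3 -> [-2, 6, 7, 17, 29, 19]
Pass 5: scan indices 5..5 for the minimum = 1 comparison(s); min is 19, place at index 4 -> [-2, 6, 7, 17, 19, 29]
Selection sort always scans the whole unsorted suffix, so the count is (n-1) + (n-2) + ... + 1 = n(n-1)/2 = 6*5/2 = 15 regardless of the input order.
Total comparisons: 5 + 4 + 3 + 2 + 1 = 15


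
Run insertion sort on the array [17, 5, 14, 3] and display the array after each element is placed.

First element 17 is already 'sorted'
Insert 5: shifted 1 elements -> [5, 17, 14, 3]
Insert 14: shifted 1 elements -> [5, 14, 17, 3]
Insert 3: shifted 3 elements -> [3, 5, 14, 17]


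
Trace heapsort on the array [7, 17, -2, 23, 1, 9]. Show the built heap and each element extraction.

Build heap: [23, 17, 9, 7, 1, -2]
Extract 23: [17, 7, 9, -2, 1, 23]
Extract 17: [9, 7, 1, -2, 17, 23]
Extract 9: [7, -2, 1, 9, 17, 23]
Extract 7: [1, -2, 7, 9, 17, 23]
Extract 1: [-2, 1, 7, 9, 17, 23]


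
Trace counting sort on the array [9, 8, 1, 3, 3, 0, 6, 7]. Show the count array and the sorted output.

Count array: [1, 1, 0, 2, 0, 0, 1, 1, 1, 1]
(count[i] = number of elements equal to i)
Cumulative count: [1, 2, 2, 4, 4, 4, 5, 6, 7, 8]
Sorted: [0, 1, 3, 3, 6, 7, 8, 9]


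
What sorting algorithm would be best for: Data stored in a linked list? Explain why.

Best choice: Merge sort
Reason: Merge sort doesn't require random access; can be done in O(1) extra space for linked lists


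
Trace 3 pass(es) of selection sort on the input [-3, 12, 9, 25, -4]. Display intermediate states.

Pass 1: Select minimum -4 at index 4, swap -> [-4, 12, 9, 25, -3]
Pass 2: Select minimum -3 at index 4, swap -> [-4, -3, 9, 25, 12]
Pass 3: Select minimum 9 at index 2, swap -> [-4, -3, 9, 25, 12]


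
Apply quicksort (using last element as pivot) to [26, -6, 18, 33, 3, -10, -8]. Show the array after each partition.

Partition 1: pivot=-8 at index 1 -> [-10, -8, 18, 33, 3, 26, -6]
Partition 2: pivot=-6 at index 2 -> [-10, -8, -6, 33, 3, 26, 18]
Partition 3: pivot=18 at index 4 -> [-10, -8, -6, 3, 18, 26, 33]
Partition 4: pivot=33 at index 6 -> [-10, -8, -6, 3, 18, 26, 33]


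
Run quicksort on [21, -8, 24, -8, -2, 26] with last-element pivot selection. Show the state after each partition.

Partition 1: pivot=26 at index 5 -> [21, -8, 24, -8, -2, 26]
Partition 2: pivot=-2 at index 2 -> [-8, -8, -2, 21, 24, 26]
Partition 3: pivot=-8 at index 1 -> [-8, -8, -2, 21, 24, 26]
Partition 4: pivot=24 at index 4 -> [-8, -8, -2, 21, 24, 26]


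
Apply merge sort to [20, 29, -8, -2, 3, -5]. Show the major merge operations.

Divide and conquer:
  Merge [29] + [-8] -> [-8, 29]
  Merge [20] + [-8, 29] -> [-8, 20, 29]
  Merge [3] + [-5] -> [-5, 3]
  Merge [-2] + [-5, 3] -> [-5, -2, 3]
  Merge [-8, 20, 29] + [-5, -2, 3] -> [-8, -5, -2, 3, 20, 29]


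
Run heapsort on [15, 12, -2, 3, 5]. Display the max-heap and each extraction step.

Build heap: [15, 12, -2, 3, 5]
Extract 15: [12, 5, -2, 3, 15]
Extract 12: [5, 3, -2, 12, 15]
Extract 5: [3, -2, 5, 12, 15]
Extract 3: [-2, 3, 5, 12, 15]


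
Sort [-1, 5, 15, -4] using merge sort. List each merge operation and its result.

Divide and conquer:
  Merge [-1] + [5] -> [-1, 5]
  Merge [15] + [-4] -> [-4, 15]
  Merge [-1, 5] + [-4, 15] -> [-4, -1, 5, 15]


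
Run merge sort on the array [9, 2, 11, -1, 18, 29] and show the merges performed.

Divide and conquer:
  Merge [2] + [11] -> [2, 11]
  Merge [9] + [2, 11] -> [2, 9, 11]
  Merge [18] + [29] -> [18, 29]
  Merge [-1] + [18, 29] -> [-1, 18, 29]
  Merge [2, 9, 11] + [-1, 18, 29] -> [-1, 2, 9, 11, 18, 29]


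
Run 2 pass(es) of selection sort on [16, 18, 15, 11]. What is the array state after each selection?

Pass 1: Select minimum 11 at index 3, swap -> [11, 18, 15, 16]
Pass 2: Select minimum 15 at index 2, swap -> [11, 15, 18, 16]


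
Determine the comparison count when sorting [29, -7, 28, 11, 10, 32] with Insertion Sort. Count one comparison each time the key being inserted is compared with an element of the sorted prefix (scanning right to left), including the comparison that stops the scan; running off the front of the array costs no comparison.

Insert -7: 29 > -7 (shift), reached front = 1 comparison(s) -> [-7, 29, 28, 11, 10, 32]
Insert 28: 29 > 28 (shift), -7 <= 28 (stop) = 2 comparison(s) -> [-7, 28, 29, 11, 10, 32]
Insert 11: 29 > 11 (shift), 28 > 11 (shift), -7 <= 11 (stop) = 3 comparison(s) -> [-7, 11, 28, 29, 10, 32]
Insert 10: 29 > 10 (shift), 28 > 10 (shift), 11 > 10 (shift), -7 <= 10 (stop) = 4 comparison(s) -> [-7, 10, 11, 28, 29, 32]
Insert 32: 29 <= 32 (stop) = 1 comparison(s) -> [-7, 10, 11, 28, 29, 32]
Total comparisons: 1 + 2 + 3 + 4 + 1 = 11


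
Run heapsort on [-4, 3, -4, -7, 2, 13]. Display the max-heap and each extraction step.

Build heap: [13, 3, -4, -7, 2, -4]
Extract 13: [3, 2, -4, -7, -4, 13]
Extract 3: [2, -4, -4, -7, 3, 13]
Extract 2: [-4, -7, -4, 2, 3, 13]
Extract -4: [-4, -7, -4, 2, 3, 13]
Extract -4: [-7, -4, -4, 2, 3, 13]


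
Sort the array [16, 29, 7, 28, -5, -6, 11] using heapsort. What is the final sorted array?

Build heap: [29, 28, 11, 16, -5, -6, 7]
Extract 29: [28, 16, 11, 7, -5, -6, 29]
Extract 28: [16, 7, 11, -6, -5, 28, 29]
Extract 16: [11, 7, -5, -6, 16, 28, 29]
Extract 11: [7, -6, -5, 11, 16, 28, 29]
Extract 7: [-5, -6, 7, 11, 16, 28, 29]
Extract -5: [-6, -5, 7, 11, 16, 28, 29]


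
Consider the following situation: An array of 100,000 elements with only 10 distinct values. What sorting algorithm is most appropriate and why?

Best choice: 3-way quicksort or Counting sort
Reason: 3-way (Dutch national flag) partitioning groups every copy of the pivot together, so with only d=10 distinct keys quicksort finishes in O(n log d) expected time, which is effectively linear; counting sort runs in O(n + k) where k is the size of the key range (not the number of distinct values), so it is linear when the 10 values are integers drawn from a small known range


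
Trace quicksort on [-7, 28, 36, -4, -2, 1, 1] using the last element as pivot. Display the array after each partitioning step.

Partition 1: pivot=1 at index 4 -> [-7, -4, -2, 1, 1, 28, 36]
Partition 2: pivot=1 at index 3 -> [-7, -4, -2, 1, 1, 28, 36]
Partition 3: pivot=-2 at index 2 -> [-7, -4, -2, 1, 1, 28, 36]
Partition 4: pivot=-4 at index 1 -> [-7, -4, -2, 1, 1, 28, 36]
Partition 5: pivot=36 at index 6 -> [-7, -4, -2, 1, 1, 28, 36]


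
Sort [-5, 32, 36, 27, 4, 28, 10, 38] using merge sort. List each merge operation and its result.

Divide and conquer:
  Merge [-5] + [32] -> [-5, 32]
  Merge [36] + [27] -> [27, 36]
  Merge [-5, 32] + [27, 36] -> [-5, 27, 32, 36]
  Merge [4] + [28] -> [4, 28]
  Merge [10] + [38] -> [10, 38]
  Merge [4, 28] + [10, 38] -> [4, 10, 28, 38]
  Merge [-5, 27, 32, 36] + [4, 10, 28, 38] -> [-5, 4, 10, 27, 28, 32, 36, 38]


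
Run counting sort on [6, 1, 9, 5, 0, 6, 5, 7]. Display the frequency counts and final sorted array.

Count array: [1, 1, 0, 0, 0, 2, 2, 1, 0, 1]
(count[i] = number of elements equal to i)
Cumulative count: [1, 2, 2, 2, 2, 4, 6, 7, 7, 8]
Sorted: [0, 1, 5, 5, 6, 6, 7, 9]


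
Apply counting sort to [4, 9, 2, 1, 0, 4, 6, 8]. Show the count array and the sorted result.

Count array: [1, 1, 1, 0, 2, 0, 1, 0, 1, 1]
(count[i] = number of elements equal to i)
Cumulative count: [1, 2, 3, 3, 5, 5, 6, 6, 7, 8]
Sorted: [0, 1, 2, 4, 4, 6, 8, 9]


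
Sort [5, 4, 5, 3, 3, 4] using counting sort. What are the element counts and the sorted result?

Count array: [0, 0, 0, 2, 2, 2]
(count[i] = number of elements equal to i)
Cumulative count: [0, 0, 0, 2, 4, 6]
Sorted: [3, 3, 4, 4, 5, 5]


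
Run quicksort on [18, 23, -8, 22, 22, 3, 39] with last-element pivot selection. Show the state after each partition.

Partition 1: pivot=39 at index 6 -> [18, 23, -8, 22, 22, 3, 39]
Partition 2: pivot=3 at index 1 -> [-8, 3, 18, 22, 22, 23, 39]
Partition 3: pivot=23 at index 5 -> [-8, 3, 18, 22, 22, 23, 39]
Partition 4: pivot=22 at index 4 -> [-8, 3, 18, 22, 22, 23, 39]
Partition 5: pivot=22 at index 3 -> [-8, 3, 18, 22, 22, 23, 39]


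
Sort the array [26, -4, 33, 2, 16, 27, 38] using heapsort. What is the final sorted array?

Build heap: [38, 16, 33, 2, -4, 27, 26]
Extract 38: [33, 16, 27, 2, -4, 26, 38]
Extract 33: [27, 16, 26, 2, -4, 33, 38]
Extract 27: [26, 16, -4, 2, 27, 33, 38]
Extract 26: [16, 2, -4, 26, 27, 33, 38]
Extract 16: [2, -4, 16, 26, 27, 33, 38]
Extract 2: [-4, 2, 16, 26, 27, 33, 38]


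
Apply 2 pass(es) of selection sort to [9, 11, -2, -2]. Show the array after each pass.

Pass 1: Select minimum -2 at index 2, swap -> [-2, 11, 9, -2]
Pass 2: Select minimum -2 at index 3, swap -> [-2, -2, 9, 11]


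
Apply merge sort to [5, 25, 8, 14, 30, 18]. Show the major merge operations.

Divide and conquer:
  Merge [25] + [8] -> [8, 25]
  Merge [5] + [8, 25] -> [5, 8, 25]
  Merge [30] + [18] -> [18, 30]
  Merge [14] + [18, 30] -> [14, 18, 30]
  Merge [5, 8, 25] + [14, 18, 30] -> [5, 8, 14, 18, 25, 30]


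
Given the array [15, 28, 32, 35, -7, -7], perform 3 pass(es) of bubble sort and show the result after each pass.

After pass 1: [15, 28, 32, -7, -7, 35] (2 swaps)
After pass 2: [15, 28, -7, -7, 32, 35] (2 swaps)
After pass 3: [15, -7, -7, 28, 32, 35] (2 swaps)
Total swaps: 6


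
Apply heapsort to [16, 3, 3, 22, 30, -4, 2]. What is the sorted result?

Build heap: [30, 22, 3, 16, 3, -4, 2]
Extract 30: [22, 16, 3, 2, 3, -4, 30]
Extract 22: [16, 3, 3, 2, -4, 22, 30]
Extract 16: [3, 2, 3, -4, 16, 22, 30]
Extract 3: [3, 2, -4, 3, 16, 22, 30]
Extract 3: [2, -4, 3, 3, 16, 22, 30]
Extract 2: [-4, 2, 3, 3, 16, 22, 30]


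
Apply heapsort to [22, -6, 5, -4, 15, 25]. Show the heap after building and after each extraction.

Build heap: [25, 15, 22, -4, -6, 5]
Extract 25: [22, 15, 5, -4, -6, 25]
Extract 22: [15, -4, 5, -6, 22, 25]
Extract 15: [5, -4, -6, 15, 22, 25]
Extract 5: [-4, -6, 5, 15, 22, 25]
Extract -4: [-6, -4, 5, 15, 22, 25]


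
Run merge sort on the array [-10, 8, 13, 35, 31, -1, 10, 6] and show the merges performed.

Divide and conquer:
  Merge [-10] + [8] -> [-10, 8]
  Merge [13] + [35] -> [13, 35]
  Merge [-10, 8] + [13, 35] -> [-10, 8, 13, 35]
  Merge [31] + [-1] -> [-1, 31]
  Merge [10] + [6] -> [6, 10]
  Merge [-1, 31] + [6, 10] -> [-1, 6, 10, 31]
  Merge [-10, 8, 13, 35] + [-1, 6, 10, 31] -> [-10, -1, 6, 8, 10, 13, 31, 35]


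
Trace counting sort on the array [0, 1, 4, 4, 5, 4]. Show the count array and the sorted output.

Count array: [1, 1, 0, 0, 3, 1]
(count[i] = number of elements equal to i)
Cumulative count: [1, 2, 2, 2, 5, 6]
Sorted: [0, 1, 4, 4, 4, 5]


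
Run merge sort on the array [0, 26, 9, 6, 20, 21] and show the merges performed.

Divide and conquer:
  Merge [26] + [9] -> [9, 26]
  Merge [0] + [9, 26] -> [0, 9, 26]
  Merge [20] + [21] -> [20, 21]
  Merge [6] + [20, 21] -> [6, 20, 21]
  Merge [0, 9, 26] + [6, 20, 21] -> [0, 6, 9, 20, 21, 26]


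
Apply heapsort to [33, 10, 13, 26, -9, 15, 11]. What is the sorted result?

Build heap: [33, 26, 15, 10, -9, 13, 11]
Extract 33: [26, 11, 15, 10, -9, 13, 33]
Extract 26: [15, 11, 13, 10, -9, 26, 33]
Extract 15: [13, 11, -9, 10, 15, 26, 33]
Extract 13: [11, 10, -9, 13, 15, 26, 33]
Extract 11: [10, -9, 11, 13, 15, 26, 33]
Extract 10: [-9, 10, 11, 13, 15, 26, 33]


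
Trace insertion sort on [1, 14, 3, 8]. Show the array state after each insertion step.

First element 1 is already 'sorted'
Insert 14: shifted 0 elements -> [1, 14, 3, 8]
Insert 3: shifted 1 elements -> [1, 3, 14, 8]
Insert 8: shifted 1 elements -> [1, 3, 8, 14]


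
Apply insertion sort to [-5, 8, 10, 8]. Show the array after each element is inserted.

First element -5 is already 'sorted'
Insert 8: shifted 0 elements -> [-5, 8, 10, 8]
Insert 10: shifted 0 elements -> [-5, 8, 10, 8]
Insert 8: shifted 1 elements -> [-5, 8, 8, 10]


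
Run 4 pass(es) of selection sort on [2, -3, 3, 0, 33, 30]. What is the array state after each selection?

Pass 1: Select minimum -3 at index 1, swap -> [-3, 2, 3, 0, 33, 30]
Pass 2: Select minimum 0 at index 3, swap -> [-3, 0, 3, 2, 33, 30]
Pass 3: Select minimum 2 at index 3, swap -> [-3, 0, 2, 3, 33, 30]
Pass 4: Select minimum 3 at index 3, swap -> [-3, 0, 2, 3, 33, 30]


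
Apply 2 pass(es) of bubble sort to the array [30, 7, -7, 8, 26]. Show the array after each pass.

After pass 1: [7, -7, 8, 26, 30] (4 swaps)
After pass 2: [-7, 7, 8, 26, 30] (1 swaps)
Total swaps: 5


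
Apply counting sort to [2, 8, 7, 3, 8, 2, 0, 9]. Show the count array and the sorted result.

Count array: [1, 0, 2, 1, 0, 0, 0, 1, 2, 1]
(count[i] = number of elements equal to i)
Cumulative count: [1, 1, 3, 4, 4, 4, 4, 5, 7, 8]
Sorted: [0, 2, 2, 3, 7, 8, 8, 9]


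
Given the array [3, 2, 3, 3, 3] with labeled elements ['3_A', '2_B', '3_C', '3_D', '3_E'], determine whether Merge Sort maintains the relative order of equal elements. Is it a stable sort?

Trace Merge Sort on the labeled array (the key is the number; the letter only tracks identity):
  Merge [3_A] + [2_B] -> [2_B, 3_A]
  Merge [3_D] + [3_E] -> [3_D, 3_E]
  Merge [3_C] + [3_D, 3_E] -> [3_C, 3_D, 3_E]
  Merge [2_B, 3_A] + [3_C, 3_D, 3_E] -> [2_B, 3_A, 3_C, 3_D, 3_E]
Final order: [2_B, 3_A, 3_C, 3_D, 3_E]
Equal keys:
  value 3: originally 3_A, 3_C, 3_D, 3_E; after sorting 3_A, 3_C, 3_D, 3_E -> order preserved
All equal keys kept their original relative order. Merge Sort is stable: when the heads of the two halves are equal the merge takes from the left half first.
Answer: Stable


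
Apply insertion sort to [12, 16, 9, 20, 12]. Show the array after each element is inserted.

First element 12 is already 'sorted'
Insert 16: shifted 0 elements -> [12, 16, 9, 20, 12]
Insert 9: shifted 2 elements -> [9, 12, 16, 20, 12]
Insert 20: shifted 0 elements -> [9, 12, 16, 20, 12]
Insert 12: shifted 2 elements -> [9, 12, 12, 16, 20]


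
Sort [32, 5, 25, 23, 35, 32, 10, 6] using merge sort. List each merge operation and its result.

Divide and conquer:
  Merge [32] + [5] -> [5, 32]
  Merge [25] + [23] -> [23, 25]
  Merge [5, 32] + [23, 25] -> [5, 23, 25, 32]
  Merge [35] + [32] -> [32, 35]
  Merge [10] + [6] -> [6, 10]
  Merge [32, 35] + [6, 10] -> [6, 10, 32, 35]
  Merge [5, 23, 25, 32] + [6, 10, 32, 35] -> [5, 6, 10, 23, 25, 32, 32, 35]


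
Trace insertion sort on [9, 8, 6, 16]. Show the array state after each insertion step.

First element 9 is already 'sorted'
Insert 8: shifted 1 elements -> [8, 9, 6, 16]
Insert 6: shifted 2 elements -> [6, 8, 9, 16]
Insert 16: shifted 0 elements -> [6, 8, 9, 16]


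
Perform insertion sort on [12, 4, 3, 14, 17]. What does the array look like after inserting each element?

First element 12 is already 'sorted'
Insert 4: shifted 1 elements -> [4, 12, 3, 14, 17]
Insert 3: shifted 2 elements -> [3, 4, 12, 14, 17]
Insert 14: shifted 0 elements -> [3, 4, 12, 14, 17]
Insert 17: shifted 0 elements -> [3, 4, 12, 14, 17]


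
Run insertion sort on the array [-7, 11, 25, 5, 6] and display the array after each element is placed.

First element -7 is already 'sorted'
Insert 11: shifted 0 elements -> [-7, 11, 25, 5, 6]
Insert 25: shifted 0 elements -> [-7, 11, 25, 5, 6]
Insert 5: shifted 2 elements -> [-7, 5, 11, 25, 6]
Insert 6: shifted 2 elements -> [-7, 5, 6, 11, 25]


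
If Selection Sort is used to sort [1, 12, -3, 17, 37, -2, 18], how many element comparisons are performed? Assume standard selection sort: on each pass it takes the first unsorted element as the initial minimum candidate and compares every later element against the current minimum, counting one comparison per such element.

Pass 1: scan indices 1..6 for the minimum = 6 comparison(s); min is -3, place at index 0 -> [-3, 12, 1, 17, 37, -2, 18]
Pass 2: scan indices 2..6 for the minimum = 5 comparison(s); min is -2, place at index 1 -> [-3, -2, 1, 17, 37, 12, 18]
Pass 3: scan indices 3..6 for the minimum = 4 comparison(s); min is 1, place at index 2 -> [-3, -2, 1, 17, 37, 12, 18]
Pass 4: scan indices 4..6 for the minimum = 3 comparison(s); min is 12, place at index 3 -> [-3, -2, 1, 12, 37, 17, 18]
Pass 5: scan indices 5..6 for the minimum = 2 comparison(s); min is 17, place at index 4 -> [-3, -2, 1, 12, 17, 37, 18]
Pass 6: scan indices 6..6 for the minimum = 1 comparison(s); min is 18, place at index 5 -> [-3, -2, 1, 12, 17, 18, 37]
Selection sort always scans the whole unsorted suffix, so the count is (n-1) + (n-2) + ... + 1 = n(n-1)/2 = 7*6/2 = 21 regardless of the input order.
Total comparisons: 6 + 5 + 4 + 3 + 2 + 1 = 21


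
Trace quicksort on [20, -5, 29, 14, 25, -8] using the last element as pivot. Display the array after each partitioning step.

Partition 1: pivot=-8 at index 0 -> [-8, -5, 29, 14, 25, 20]
Partition 2: pivot=20 at index 3 -> [-8, -5, 14, 20, 25, 29]
Partition 3: pivot=14 at index 2 -> [-8, -5, 14, 20, 25, 29]
Partition 4: pivot=29 at index 5 -> [-8, -5, 14, 20, 25, 29]


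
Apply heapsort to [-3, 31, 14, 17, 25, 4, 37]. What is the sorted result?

Build heap: [37, 31, 14, 17, 25, 4, -3]
Extract 37: [31, 25, 14, 17, -3, 4, 37]
Extract 31: [25, 17, 14, 4, -3, 31, 37]
Extract 25: [17, 4, 14, -3, 25, 31, 37]
Extract 17: [14, 4, -3, 17, 25, 31, 37]
Extract 14: [4, -3, 14, 17, 25, 31, 37]
Extract 4: [-3, 4, 14, 17, 25, 31, 37]


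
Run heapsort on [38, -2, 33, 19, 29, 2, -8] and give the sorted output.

Build heap: [38, 29, 33, 19, -2, 2, -8]
Extract 38: [33, 29, 2, 19, -2, -8, 38]
Extract 33: [29, 19, 2, -8, -2, 33, 38]
Extract 29: [19, -2, 2, -8, 29, 33, 38]
Extract 19: [2, -2, -8, 19, 29, 33, 38]
Extract 2: [-2, -8, 2, 19, 29, 33, 38]
Extract -2: [-8, -2, 2, 19, 29, 33, 38]


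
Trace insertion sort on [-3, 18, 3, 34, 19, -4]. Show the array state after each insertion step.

First element -3 is already 'sorted'
Insert 18: shifted 0 elements -> [-3, 18, 3, 34, 19, -4]
Insert 3: shifted 1 elements -> [-3, 3, 18, 34, 19, -4]
Insert 34: shifted 0 elements -> [-3, 3, 18, 34, 19, -4]
Insert 19: shifted 1 elements -> [-3, 3, 18, 19, 34, -4]
Insert -4: shifted 5 elements -> [-4, -3, 3, 18, 19, 34]


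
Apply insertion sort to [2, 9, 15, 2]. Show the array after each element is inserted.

First element 2 is already 'sorted'
Insert 9: shifted 0 elements -> [2, 9, 15, 2]
Insert 15: shifted 0 elements -> [2, 9, 15, 2]
Insert 2: shifted 2 elements -> [2, 2, 9, 15]


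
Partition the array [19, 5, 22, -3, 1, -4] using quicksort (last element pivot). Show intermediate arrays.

Partition 1: pivot=-4 at index 0 -> [-4, 5, 22, -3, 1, 19]
Partition 2: pivot=19 at index 4 -> [-4, 5, -3, 1, 19, 22]
Partition 3: pivot=1 at index 2 -> [-4, -3, 1, 5, 19, 22]


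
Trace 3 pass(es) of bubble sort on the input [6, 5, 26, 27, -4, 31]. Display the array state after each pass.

After pass 1: [5, 6, 26, -4, 27, 31] (2 swaps)
After pass 2: [5, 6, -4, 26, 27, 31] (1 swaps)
After pass 3: [5, -4, 6, 26, 27, 31] (1 swaps)
Total swaps: 4


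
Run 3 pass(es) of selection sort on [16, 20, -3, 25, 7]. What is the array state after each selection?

Pass 1: Select minimum -3 at index 2, swap -> [-3, 20, 16, 25, 7]
Pass 2: Select minimum 7 at index 4, swap -> [-3, 7, 16, 25, 20]
Pass 3: Select minimum 16 at index 2, swap -> [-3, 7, 16, 25, 20]


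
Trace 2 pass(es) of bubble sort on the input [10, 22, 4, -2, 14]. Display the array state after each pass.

After pass 1: [10, 4, -2, 14, 22] (3 swaps)
After pass 2: [4, -2, 10, 14, 22] (2 swaps)
Total swaps: 5


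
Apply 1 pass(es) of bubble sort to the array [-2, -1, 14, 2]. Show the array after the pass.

After pass 1: [-2, -1, 2, 14] (1 swaps)
Total swaps: 1


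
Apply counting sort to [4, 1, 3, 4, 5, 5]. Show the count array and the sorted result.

Count array: [0, 1, 0, 1, 2, 2]
(count[i] = number of elements equal to i)
Cumulative count: [0, 1, 1, 2, 4, 6]
Sorted: [1, 3, 4, 4, 5, 5]


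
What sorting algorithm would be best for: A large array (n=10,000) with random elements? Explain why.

Best choice: Quicksort or Mergesort
Reason: Both have O(n log n) average case; quicksort has lower constant factors


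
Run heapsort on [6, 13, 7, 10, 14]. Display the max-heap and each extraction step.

Build heap: [14, 13, 7, 10, 6]
Extract 14: [13, 10, 7, 6, 14]
Extract 13: [10, 6, 7, 13, 14]
Extract 10: [7, 6, 10, 13, 14]
Extract 7: [6, 7, 10, 13, 14]


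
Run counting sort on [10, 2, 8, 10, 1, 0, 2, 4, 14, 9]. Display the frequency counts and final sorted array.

Count array: [1, 1, 2, 0, 1, 0, 0, 0, 1, 1, 2, 0, 0, 0, 1]
(count[i] = number of elements equal to i)
Cumulative count: [1, 2, 4, 4, 5, 5, 5, 5, 6, 7, 9, 9, 9, 9, 10]
Sorted: [0, 1, 2, 2, 4, 8, 9, 10, 10, 14]


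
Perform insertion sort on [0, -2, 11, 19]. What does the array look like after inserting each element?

First element 0 is already 'sorted'
Insert -2: shifted 1 elements -> [-2, 0, 11, 19]
Insert 11: shifted 0 elements -> [-2, 0, 11, 19]
Insert 19: shifted 0 elements -> [-2, 0, 11, 19]


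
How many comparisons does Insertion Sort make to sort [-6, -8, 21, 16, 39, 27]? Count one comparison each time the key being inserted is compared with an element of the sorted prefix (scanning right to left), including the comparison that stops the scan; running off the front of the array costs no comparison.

Insert -8: -6 > -8 (shift), reached front = 1 comparison(s) -> [-8, -6, 21, 16, 39, 27]
Insert 21: -6 <= 21 (stop) = 1 comparison(s) -> [-8, -6, 21, 16, 39, 27]
Insert 16: 21 > 16 (shift), -6 <= 16 (stop) = 2 comparison(s) -> [-8, -6, 16, 21, 39, 27]
Insert 39: 21 <= 39 (stop) = 1 comparison(s) -> [-8, -6, 16, 21, 39, 27]
Insert 27: 39 > 27 (shift), 21 <= 27 (stop) = 2 comparison(s) -> [-8, -6, 16, 21, 27, 39]
Total comparisons: 1 + 1 + 2 + 1 + 2 = 7


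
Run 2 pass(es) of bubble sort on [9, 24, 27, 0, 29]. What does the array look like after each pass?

After pass 1: [9, 24, 0, 27, 29] (1 swaps)
After pass 2: [9, 0, 24, 27, 29] (1 swaps)
Total swaps: 2


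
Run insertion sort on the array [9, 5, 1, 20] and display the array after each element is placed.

First element 9 is already 'sorted'
Insert 5: shifted 1 elements -> [5, 9, 1, 20]
Insert 1: shifted 2 elements -> [1, 5, 9, 20]
Insert 20: shifted 0 elements -> [1, 5, 9, 20]


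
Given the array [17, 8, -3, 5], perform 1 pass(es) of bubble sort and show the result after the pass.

After pass 1: [8, -3, 5, 17] (3 swaps)
Total swaps: 3


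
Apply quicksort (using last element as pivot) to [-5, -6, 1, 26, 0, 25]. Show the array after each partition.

Partition 1: pivot=25 at index 4 -> [-5, -6, 1, 0, 25, 26]
Partition 2: pivot=0 at index 2 -> [-5, -6, 0, 1, 25, 26]
Partition 3: pivot=-6 at index 0 -> [-6, -5, 0, 1, 25, 26]


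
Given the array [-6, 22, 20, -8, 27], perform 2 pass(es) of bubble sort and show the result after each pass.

After pass 1: [-6, 20, -8, 22, 27] (2 swaps)
After pass 2: [-6, -8, 20, 22, 27] (1 swaps)
Total swaps: 3


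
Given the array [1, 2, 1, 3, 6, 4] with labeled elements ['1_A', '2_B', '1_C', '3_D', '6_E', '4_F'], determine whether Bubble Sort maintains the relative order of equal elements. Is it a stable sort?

Trace Bubble Sort on the labeled array (the key is the number; the letter only tracks identity):
  After pass 1: [1_A, 1_C, 2_B, 3_D, 4_F, 6_E]
  After pass 2: [1_A, 1_C, 2_B, 3_D, 4_F, 6_E] (no swaps, done)
Final order: [1_A, 1_C, 2_B, 3_D, 4_F, 6_E]
Equal keys:
  value 1: originally 1_A, 1_C; after sorting 1_A, 1_C -> order preserved
All equal keys kept their original relative order. Bubble Sort is stable: it only swaps adjacent elements when the left one is strictly greater, so equal keys never move past each other.
Answer: Stable


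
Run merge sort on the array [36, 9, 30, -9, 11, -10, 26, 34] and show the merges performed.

Divide and conquer:
  Merge [36] + [9] -> [9, 36]
  Merge [30] + [-9] -> [-9, 30]
  Merge [9, 36] + [-9, 30] -> [-9, 9, 30, 36]
  Merge [11] + [-10] -> [-10, 11]
  Merge [26] + [34] -> [26, 34]
  Merge [-10, 11] + [26, 34] -> [-10, 11, 26, 34]
  Merge [-9, 9, 30, 36] + [-10, 11, 26, 34] -> [-10, -9, 9, 11, 26, 30, 34, 36]


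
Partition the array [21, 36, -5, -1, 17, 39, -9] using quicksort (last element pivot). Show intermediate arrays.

Partition 1: pivot=-9 at index 0 -> [-9, 36, -5, -1, 17, 39, 21]
Partition 2: pivot=21 at index 4 -> [-9, -5, -1, 17, 21, 39, 36]
Partition 3: pivot=17 at index 3 -> [-9, -5, -1, 17, 21, 39, 36]
Partition 4: pivot=-1 at index 2 -> [-9, -5, -1, 17, 21, 39, 36]
Partition 5: pivot=36 at index 5 -> [-9, -5, -1, 17, 21, 36, 39]


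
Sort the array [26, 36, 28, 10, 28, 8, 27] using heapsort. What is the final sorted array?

Build heap: [36, 28, 28, 10, 26, 8, 27]
Extract 36: [28, 27, 28, 10, 26, 8, 36]
Extract 28: [28, 27, 8, 10, 26, 28, 36]
Extract 28: [27, 26, 8, 10, 28, 28, 36]
Extract 27: [26, 10, 8, 27, 28, 28, 36]
Extract 26: [10, 8, 26, 27, 28, 28, 36]
Extract 10: [8, 10, 26, 27, 28, 28, 36]


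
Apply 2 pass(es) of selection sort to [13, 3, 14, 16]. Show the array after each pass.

Pass 1: Select minimum 3 at index 1, swap -> [3, 13, 14, 16]
Pass 2: Select minimum 13 at index 1, swap -> [3, 13, 14, 16]
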